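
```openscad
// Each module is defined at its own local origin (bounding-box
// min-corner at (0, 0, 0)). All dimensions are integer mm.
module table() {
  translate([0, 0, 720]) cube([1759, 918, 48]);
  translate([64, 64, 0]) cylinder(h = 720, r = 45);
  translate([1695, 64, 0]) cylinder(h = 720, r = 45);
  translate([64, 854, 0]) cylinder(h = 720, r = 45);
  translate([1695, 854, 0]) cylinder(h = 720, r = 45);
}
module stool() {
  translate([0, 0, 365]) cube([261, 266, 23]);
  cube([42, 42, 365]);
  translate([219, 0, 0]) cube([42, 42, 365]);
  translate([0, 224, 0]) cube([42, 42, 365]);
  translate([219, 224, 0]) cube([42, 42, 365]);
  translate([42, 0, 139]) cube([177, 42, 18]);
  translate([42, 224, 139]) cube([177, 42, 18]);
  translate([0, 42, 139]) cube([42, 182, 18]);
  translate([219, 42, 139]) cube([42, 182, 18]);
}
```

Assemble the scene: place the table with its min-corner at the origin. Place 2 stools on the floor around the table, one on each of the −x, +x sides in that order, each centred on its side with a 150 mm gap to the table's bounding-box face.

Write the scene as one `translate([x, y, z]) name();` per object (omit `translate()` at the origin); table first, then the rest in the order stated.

table();
translate([-411, 326, 0]) stool();
translate([1909, 326, 0]) stool();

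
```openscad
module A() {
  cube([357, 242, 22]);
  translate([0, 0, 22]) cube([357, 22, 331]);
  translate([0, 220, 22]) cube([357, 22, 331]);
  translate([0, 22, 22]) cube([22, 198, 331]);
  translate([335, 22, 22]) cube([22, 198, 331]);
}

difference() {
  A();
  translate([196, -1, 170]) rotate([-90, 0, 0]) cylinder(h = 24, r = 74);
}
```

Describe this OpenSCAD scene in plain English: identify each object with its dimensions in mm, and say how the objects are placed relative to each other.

A is an open storage box with external size 357×242×353 mm and wall thickness 22 mm (the base is also 22 mm thick). The base covers the whole footprint; the four walls stand on the base, with the y-facing walls full-width and the x-facing walls fitting between their inner faces.

The open box has a circular hole of radius 74 mm through its front wall, centred at (x = 196, z = 170).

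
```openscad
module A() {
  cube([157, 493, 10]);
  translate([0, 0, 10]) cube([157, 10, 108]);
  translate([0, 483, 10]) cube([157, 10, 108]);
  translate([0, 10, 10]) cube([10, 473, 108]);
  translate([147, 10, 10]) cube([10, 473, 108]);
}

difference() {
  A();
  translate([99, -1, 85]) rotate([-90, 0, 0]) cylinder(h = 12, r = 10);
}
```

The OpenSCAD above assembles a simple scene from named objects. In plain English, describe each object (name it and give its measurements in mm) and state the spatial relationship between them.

A is an open storage box with external size 157×493×118 mm and wall thickness 10 mm (the base is also 10 mm thick). The base covers the whole footprint; the four walls stand on the base, with the y-facing walls full-width and the x-facing walls fitting between their inner faces.

The open box has a circular hole of radius 10 mm through its front wall, centred at (x = 99, z = 85).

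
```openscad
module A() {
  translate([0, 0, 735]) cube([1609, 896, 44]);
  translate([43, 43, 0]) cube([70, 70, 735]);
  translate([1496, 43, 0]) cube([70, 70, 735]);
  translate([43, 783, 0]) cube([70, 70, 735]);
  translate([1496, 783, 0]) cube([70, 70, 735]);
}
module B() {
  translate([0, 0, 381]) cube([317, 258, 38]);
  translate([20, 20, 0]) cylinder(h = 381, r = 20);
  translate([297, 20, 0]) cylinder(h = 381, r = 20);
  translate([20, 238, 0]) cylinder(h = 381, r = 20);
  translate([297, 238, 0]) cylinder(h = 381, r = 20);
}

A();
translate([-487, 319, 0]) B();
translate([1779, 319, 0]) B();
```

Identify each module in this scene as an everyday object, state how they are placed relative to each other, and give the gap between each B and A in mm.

Each stool's nearest face is 170 mm from the table's bounding box.

A is a table. B is a stool. Two stools sit around the table at the −x, +x sides. The gap between each stool and the table is 170 mm.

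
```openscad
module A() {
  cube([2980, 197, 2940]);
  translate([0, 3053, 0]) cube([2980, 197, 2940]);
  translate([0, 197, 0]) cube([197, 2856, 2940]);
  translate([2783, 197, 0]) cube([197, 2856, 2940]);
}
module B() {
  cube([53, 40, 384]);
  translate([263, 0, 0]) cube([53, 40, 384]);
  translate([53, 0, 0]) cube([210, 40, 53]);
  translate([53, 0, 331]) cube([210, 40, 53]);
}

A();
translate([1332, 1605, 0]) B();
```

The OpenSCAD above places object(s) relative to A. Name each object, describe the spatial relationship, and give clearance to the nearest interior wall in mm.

Clearances: x = 1135, y = 1408; minimum 1135 mm.

A is a house frame. B is a picture frame. The picture frame sits inside the house frame, centred. The clearance to the nearest interior wall is 1135 mm.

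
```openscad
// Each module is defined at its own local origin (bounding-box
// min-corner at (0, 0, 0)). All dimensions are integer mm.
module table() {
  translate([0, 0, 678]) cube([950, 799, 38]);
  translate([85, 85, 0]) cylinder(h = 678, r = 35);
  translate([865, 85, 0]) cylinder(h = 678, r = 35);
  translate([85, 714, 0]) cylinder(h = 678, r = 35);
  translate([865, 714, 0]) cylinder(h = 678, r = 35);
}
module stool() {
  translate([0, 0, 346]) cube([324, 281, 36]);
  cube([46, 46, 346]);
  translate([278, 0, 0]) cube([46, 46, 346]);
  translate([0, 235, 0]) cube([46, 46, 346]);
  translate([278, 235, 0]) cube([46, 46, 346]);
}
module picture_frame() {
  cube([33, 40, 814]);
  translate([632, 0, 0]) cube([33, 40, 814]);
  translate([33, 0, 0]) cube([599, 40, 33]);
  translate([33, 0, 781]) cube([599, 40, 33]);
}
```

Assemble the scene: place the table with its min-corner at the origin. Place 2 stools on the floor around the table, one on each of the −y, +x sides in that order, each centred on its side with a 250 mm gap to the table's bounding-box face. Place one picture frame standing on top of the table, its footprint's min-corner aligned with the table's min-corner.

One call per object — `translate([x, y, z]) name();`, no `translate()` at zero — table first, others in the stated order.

table();
translate([313, -531, 0]) stool();
translate([1200, 259, 0]) stool();
translate([0, 0, 716]) picture_frame();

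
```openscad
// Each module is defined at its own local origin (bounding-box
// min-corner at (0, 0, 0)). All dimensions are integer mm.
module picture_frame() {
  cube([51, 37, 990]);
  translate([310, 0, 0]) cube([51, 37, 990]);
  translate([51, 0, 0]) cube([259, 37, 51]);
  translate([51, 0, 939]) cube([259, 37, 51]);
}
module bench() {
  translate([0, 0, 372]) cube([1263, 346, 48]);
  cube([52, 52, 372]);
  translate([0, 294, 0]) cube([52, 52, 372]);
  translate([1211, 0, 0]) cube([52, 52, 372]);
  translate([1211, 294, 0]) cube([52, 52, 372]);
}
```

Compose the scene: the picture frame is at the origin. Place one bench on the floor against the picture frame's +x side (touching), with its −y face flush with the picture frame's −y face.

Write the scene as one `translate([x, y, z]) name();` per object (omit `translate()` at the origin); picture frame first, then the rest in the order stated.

picture_frame();
translate([361, 0, 0]) bench();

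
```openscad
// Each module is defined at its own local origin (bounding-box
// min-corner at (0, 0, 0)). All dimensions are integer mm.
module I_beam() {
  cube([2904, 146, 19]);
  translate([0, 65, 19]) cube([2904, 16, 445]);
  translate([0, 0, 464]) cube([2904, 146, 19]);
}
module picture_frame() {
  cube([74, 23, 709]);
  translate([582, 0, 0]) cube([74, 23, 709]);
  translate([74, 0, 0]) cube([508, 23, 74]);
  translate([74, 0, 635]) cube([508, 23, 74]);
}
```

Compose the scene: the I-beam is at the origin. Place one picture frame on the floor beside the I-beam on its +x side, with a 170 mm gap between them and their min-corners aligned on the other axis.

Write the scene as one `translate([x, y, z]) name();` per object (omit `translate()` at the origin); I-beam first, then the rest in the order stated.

I_beam();
translate([3074, 0, 0]) picture_frame();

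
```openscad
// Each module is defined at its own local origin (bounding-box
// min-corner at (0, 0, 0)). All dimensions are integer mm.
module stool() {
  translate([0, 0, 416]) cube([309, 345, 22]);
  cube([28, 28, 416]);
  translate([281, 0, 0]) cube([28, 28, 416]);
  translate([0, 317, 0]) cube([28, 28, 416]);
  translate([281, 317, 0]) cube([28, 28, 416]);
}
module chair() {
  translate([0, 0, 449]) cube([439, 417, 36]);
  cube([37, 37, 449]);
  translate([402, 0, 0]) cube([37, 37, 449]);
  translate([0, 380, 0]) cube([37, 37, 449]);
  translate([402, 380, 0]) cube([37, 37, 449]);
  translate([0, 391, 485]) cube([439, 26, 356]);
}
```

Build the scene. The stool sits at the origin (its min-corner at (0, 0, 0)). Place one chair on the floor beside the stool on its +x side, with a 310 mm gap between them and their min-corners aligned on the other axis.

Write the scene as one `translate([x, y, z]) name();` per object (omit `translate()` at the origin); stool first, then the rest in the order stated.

stool();
translate([619, 0, 0]) chair();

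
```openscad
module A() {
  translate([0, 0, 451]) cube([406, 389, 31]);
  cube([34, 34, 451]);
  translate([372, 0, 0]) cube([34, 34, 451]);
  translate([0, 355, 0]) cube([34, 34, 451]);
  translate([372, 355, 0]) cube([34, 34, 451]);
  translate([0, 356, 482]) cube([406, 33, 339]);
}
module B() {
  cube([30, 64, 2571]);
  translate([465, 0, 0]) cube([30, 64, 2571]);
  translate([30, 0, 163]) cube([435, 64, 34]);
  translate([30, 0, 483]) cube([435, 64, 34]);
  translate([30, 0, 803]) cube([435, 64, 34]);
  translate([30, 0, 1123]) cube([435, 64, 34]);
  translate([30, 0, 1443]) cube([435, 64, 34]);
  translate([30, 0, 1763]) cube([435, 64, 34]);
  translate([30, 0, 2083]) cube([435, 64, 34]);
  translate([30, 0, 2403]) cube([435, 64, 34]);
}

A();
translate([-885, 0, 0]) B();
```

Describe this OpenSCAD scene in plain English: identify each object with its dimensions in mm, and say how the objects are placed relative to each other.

A is a chair. The seat is a 406×389×31 mm slab with its top at z = 482 mm, on four 34×34 mm corner legs (flush with the seat edges, standing on z = 0). A flat backrest 33 mm thick, 339 mm tall, spans the full seat width and rises from the seat top along its +y edge, rear face flush with the rear of the seat.

B is a wooden ladder with two side rails of 30×64 mm section and 2571 mm height, set 495 mm apart overall. Between them run 8 rectangular rungs (64 mm deep, 34 mm thick), front faces flush with the rails' −y face. The bottom of the first rung is 163 mm above the floor and each subsequent rung is 320 mm higher than the one below.

The ladder is on the floor beside the chair on its −x side.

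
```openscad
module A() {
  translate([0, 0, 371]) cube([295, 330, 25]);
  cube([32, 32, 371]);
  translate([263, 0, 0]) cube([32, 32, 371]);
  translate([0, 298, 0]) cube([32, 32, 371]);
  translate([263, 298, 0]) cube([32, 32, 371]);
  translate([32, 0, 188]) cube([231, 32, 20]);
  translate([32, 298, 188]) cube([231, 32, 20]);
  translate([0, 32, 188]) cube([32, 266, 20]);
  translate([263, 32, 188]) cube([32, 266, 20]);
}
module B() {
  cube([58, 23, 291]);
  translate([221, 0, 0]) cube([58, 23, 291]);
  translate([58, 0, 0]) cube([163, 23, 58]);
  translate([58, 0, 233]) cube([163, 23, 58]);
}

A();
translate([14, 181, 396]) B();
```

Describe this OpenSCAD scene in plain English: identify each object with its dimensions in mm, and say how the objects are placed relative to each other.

A is a simple wooden stool: a rectangular seat 295 mm (x) by 330 mm (y), 25 mm thick, top face at z = 396 mm, on four square legs, each 32×32 mm in cross-section. The legs rest on z = 0, each flush with a corner of the seat. Four stretchers, 32 mm wide and 20 mm tall, connect adjacent legs with their undersides at z = 188 mm, each running between the inner faces of the legs it joins and aligned with the legs' outer faces on the other axis.

B is a rectangular picture frame lying in the x–z plane (depth along y). The opening is 163 mm wide (x) by 175 mm tall (z), surrounded by a border 58 mm wide on all four sides. The frame is 23 mm deep and is made of two full-height vertical stiles with two horizontal rails fitted between them.

The picture frame is on top of the stool.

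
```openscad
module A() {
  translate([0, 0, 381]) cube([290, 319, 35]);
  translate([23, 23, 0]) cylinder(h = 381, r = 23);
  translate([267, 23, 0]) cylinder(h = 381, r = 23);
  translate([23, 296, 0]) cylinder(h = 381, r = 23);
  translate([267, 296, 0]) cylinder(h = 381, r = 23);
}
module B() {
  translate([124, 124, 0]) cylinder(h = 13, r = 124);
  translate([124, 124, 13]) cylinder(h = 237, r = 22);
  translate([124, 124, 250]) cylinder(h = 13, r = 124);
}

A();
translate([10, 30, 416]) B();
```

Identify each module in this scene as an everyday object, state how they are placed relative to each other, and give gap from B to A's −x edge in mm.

The spool's min-x is at 10; the stool's min-x is 0; gap = 10 mm.

A is a stool. B is a spool. The spool is on top of the stool. The gap from the spool to the stool's −x edge is 10 mm.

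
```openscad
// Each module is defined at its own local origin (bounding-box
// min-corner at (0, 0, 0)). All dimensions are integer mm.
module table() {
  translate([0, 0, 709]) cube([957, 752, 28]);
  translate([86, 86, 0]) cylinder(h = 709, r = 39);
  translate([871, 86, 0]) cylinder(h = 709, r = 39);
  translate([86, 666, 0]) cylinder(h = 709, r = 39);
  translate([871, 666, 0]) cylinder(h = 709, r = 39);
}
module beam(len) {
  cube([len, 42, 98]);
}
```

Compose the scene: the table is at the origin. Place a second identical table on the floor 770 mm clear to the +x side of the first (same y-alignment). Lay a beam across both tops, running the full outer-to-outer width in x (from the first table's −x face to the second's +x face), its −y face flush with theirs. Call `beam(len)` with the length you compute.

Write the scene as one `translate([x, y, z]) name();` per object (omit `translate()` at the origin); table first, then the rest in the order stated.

table();
translate([1727, 0, 0]) table();
translate([0, 0, 737]) beam(2684);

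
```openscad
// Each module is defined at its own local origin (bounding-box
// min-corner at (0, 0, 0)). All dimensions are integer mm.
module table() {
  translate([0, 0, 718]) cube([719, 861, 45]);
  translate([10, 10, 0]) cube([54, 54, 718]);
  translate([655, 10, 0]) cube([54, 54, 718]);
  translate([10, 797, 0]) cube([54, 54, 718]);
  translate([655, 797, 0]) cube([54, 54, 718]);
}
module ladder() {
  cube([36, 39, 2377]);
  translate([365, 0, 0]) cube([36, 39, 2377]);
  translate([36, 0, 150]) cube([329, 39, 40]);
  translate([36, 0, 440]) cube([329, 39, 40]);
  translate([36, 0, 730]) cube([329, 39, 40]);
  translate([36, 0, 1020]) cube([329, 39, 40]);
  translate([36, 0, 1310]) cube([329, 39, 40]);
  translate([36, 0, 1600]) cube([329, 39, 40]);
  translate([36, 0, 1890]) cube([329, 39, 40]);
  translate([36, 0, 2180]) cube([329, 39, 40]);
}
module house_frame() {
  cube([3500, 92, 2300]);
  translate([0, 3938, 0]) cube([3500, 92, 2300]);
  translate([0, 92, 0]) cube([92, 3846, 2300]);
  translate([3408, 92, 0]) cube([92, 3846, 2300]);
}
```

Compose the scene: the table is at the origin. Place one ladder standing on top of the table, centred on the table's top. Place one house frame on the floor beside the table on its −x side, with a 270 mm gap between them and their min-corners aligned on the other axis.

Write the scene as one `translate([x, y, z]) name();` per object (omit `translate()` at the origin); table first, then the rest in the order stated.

table();
translate([159, 411, 763]) ladder();
translate([-3770, 0, 0]) house_frame();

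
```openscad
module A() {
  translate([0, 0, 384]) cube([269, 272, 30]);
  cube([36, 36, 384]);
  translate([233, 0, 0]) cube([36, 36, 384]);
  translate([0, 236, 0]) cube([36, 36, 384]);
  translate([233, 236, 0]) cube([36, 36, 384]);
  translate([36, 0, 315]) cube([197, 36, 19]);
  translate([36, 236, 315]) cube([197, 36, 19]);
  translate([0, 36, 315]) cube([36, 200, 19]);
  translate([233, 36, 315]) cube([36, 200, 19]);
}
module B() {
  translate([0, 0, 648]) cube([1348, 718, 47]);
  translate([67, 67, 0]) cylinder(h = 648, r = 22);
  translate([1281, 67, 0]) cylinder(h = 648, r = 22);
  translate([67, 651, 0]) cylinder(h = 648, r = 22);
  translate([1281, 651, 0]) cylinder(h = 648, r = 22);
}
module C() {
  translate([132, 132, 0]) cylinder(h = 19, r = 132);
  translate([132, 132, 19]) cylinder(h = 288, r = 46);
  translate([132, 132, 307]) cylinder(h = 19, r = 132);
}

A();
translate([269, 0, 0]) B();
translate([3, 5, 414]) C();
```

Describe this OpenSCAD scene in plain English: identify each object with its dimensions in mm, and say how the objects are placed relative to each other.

A is a four-legged stool. The seat is 269×272 mm, 30 mm thick, top at z = 414 mm. It stands on four square legs, each 36×36 mm in cross-section, from z = 0 to the seat underside, each flush with a corner of the seat. Four stretchers, 36 mm wide and 19 mm tall, connect adjacent legs with their undersides at z = 315 mm, each running between the inner faces of the legs it joins and aligned with the legs' outer faces on the other axis.

B is a table: top 1348 mm (x) × 718 mm (y), 47 mm thick, upper face at z = 695 mm, on four round legs of 44 mm diameter, each leg's bounding box inset 45 mm from the nearest pair of top edges, running from z = 0 to the bottom of the top.

C is a spool: two coaxial disc flanges of radius 132 mm and thickness 19 mm, joined by a core cylinder of radius 46 mm and height 288 mm. The lower flange rests on z = 0 and the three cylinders share a vertical axis.

The table is against the stool's +x side, with their −y faces flush. The spool is on top of the stool.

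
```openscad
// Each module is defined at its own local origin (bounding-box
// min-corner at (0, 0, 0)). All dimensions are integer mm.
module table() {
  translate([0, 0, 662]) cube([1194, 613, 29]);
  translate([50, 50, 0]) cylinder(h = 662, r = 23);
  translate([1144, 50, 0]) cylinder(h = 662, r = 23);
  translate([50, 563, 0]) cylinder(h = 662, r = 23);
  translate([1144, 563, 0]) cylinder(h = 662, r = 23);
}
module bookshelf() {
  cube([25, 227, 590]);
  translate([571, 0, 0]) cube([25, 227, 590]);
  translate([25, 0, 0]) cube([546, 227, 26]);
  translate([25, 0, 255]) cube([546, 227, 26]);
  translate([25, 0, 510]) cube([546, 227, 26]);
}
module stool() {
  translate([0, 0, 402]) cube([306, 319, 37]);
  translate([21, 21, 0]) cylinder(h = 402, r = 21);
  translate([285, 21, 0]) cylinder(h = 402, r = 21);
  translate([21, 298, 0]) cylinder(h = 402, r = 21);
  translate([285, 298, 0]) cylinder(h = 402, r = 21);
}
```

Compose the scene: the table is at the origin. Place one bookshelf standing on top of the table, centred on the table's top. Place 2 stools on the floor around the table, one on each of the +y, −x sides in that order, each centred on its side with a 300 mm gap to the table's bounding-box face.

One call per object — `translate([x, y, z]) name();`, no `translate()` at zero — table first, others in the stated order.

table();
translate([299, 193, 691]) bookshelf();
translate([444, 913, 0]) stool();
translate([-606, 147, 0]) stool();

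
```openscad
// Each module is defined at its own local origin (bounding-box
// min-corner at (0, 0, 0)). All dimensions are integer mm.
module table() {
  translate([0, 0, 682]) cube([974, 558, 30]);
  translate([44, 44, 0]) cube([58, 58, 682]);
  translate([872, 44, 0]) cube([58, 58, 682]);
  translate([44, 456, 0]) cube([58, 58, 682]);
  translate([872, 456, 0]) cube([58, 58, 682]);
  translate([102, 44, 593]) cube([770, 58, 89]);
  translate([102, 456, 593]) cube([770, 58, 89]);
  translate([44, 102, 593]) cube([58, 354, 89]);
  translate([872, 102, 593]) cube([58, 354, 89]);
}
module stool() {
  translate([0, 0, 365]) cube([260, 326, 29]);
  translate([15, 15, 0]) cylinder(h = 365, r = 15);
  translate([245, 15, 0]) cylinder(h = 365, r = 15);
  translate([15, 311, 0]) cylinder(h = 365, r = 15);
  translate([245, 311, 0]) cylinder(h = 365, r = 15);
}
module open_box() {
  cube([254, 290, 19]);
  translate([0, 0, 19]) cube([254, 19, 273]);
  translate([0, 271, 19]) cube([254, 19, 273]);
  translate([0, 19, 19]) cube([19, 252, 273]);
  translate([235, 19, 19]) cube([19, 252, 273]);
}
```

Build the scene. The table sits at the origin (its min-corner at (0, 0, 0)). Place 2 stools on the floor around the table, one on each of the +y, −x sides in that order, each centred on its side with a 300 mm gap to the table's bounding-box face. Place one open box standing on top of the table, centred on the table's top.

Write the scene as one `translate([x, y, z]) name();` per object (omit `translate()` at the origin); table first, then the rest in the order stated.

table();
translate([357, 858, 0]) stool();
translate([-560, 116, 0]) stool();
translate([360, 134, 712]) open_box();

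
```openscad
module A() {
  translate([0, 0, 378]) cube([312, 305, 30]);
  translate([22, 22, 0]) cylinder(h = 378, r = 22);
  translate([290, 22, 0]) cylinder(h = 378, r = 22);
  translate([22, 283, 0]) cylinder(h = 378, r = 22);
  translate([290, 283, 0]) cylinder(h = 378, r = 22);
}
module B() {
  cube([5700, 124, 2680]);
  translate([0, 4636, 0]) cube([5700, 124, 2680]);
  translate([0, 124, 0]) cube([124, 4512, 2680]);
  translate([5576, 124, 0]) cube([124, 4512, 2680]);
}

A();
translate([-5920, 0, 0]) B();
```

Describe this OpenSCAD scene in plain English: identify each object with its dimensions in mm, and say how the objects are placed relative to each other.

A is a four-legged stool. The seat is 312×305 mm, 30 mm thick, top at z = 408 mm. It stands on four round legs, each 44 mm in diameter, from z = 0 to the seat underside, each leg's axis is inset half a diameter from the nearest pair of seat edges (so the leg's bounding box is flush with the corner).

B is a box-shaped house frame (walls only): outside footprint 5700×4760 mm, wall height 2680 mm, wall thickness 124 mm. The two y-facing walls run the full x-width; the two x-facing walls fit between the inner faces of the y-facing walls.

The house frame is on the floor beside the stool on its −x side.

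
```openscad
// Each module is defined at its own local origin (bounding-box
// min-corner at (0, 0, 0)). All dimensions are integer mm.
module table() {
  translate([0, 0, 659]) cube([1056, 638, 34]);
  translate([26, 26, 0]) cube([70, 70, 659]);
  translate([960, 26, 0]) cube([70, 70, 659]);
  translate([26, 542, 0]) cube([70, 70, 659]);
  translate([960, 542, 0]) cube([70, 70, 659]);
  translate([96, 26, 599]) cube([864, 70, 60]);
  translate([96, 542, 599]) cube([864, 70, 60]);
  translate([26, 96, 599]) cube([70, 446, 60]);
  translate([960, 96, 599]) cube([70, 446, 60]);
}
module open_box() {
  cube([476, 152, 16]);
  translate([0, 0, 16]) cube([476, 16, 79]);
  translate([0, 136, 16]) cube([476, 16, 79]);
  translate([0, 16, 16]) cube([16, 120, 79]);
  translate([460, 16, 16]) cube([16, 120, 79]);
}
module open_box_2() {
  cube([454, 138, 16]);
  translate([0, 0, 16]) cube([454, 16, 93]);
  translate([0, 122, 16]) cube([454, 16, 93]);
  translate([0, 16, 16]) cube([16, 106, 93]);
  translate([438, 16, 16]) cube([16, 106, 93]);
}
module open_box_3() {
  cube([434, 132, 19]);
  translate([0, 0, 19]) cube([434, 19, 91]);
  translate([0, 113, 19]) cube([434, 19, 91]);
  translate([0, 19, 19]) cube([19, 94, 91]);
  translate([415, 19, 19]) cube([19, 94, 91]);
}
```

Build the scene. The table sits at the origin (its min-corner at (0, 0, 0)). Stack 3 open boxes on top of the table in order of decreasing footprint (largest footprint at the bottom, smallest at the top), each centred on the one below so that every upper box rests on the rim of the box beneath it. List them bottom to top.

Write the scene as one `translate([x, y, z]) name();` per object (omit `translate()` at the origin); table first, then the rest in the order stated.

table();
translate([290, 243, 693]) open_box();
translate([301, 250, 788]) open_box_2();
translate([311, 253, 897]) open_box_3();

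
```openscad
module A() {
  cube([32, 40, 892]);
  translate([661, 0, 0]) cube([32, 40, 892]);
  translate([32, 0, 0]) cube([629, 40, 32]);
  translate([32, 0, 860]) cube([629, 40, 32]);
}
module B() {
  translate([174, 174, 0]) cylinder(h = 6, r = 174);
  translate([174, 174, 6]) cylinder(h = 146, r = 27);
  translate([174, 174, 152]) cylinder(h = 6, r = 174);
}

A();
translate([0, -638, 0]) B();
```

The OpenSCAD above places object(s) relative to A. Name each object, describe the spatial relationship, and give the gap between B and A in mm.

The spool's nearest face is 290 mm from the picture frame's −y face.

A is a picture frame. B is a spool. The spool is on the floor beside the picture frame on its −y side. The gap between the spool and the picture frame is 290 mm.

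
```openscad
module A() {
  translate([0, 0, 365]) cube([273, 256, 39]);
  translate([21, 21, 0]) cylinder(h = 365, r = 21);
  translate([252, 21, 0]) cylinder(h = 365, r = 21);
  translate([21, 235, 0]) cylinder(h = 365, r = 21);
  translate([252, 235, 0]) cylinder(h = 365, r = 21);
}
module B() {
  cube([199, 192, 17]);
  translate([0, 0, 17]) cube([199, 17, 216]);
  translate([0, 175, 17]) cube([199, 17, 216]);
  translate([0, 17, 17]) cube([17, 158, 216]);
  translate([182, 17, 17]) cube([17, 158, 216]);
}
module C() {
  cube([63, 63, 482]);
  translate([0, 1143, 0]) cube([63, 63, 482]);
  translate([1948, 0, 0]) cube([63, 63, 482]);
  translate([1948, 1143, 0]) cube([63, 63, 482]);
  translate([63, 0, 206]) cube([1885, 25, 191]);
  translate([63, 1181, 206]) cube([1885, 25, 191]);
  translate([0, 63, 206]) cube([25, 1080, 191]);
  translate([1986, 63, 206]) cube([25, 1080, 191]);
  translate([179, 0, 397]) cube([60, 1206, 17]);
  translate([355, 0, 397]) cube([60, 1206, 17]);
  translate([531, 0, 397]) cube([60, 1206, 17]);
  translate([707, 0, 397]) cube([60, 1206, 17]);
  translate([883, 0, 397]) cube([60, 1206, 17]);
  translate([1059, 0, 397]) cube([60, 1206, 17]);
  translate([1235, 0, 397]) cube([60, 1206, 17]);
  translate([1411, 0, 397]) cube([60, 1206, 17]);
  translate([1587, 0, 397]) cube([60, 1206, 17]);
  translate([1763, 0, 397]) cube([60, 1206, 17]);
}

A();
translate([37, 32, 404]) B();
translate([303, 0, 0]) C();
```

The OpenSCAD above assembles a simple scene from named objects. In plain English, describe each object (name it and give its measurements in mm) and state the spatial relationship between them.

A is a simple wooden stool: a rectangular seat 273 mm (x) by 256 mm (y), 39 mm thick, top face at z = 404 mm, on four round legs, each 42 mm in diameter. The legs rest on z = 0, each leg's axis is inset half a diameter from the nearest pair of seat edges (so the leg's bounding box is flush with the corner).

B is an open-topped rectangular box: outside dimensions 199×192×233 mm, with a uniform wall and base thickness of 17 mm. The base is a full 199×192 slab on the floor; four walls sit on top of the base. The front and back walls (the −y and +y sides) span the full width; the two side walls fit between them.

C is a bed frame 2011 mm long (x) by 1206 mm wide (y). Four 63×63 mm corner posts, 482 mm tall, at the corners of the footprint. Four rails of 25 mm thickness and 191 mm height run between adjacent posts with their undersides at z = 206 mm, their outer faces flush with the outside of the frame (the two x-running rails run between the posts' inner faces; the two y-running rails run between the posts' inner faces). 10 slats, each 60 mm wide (x) and 17 mm thick, lie across the top of the two x-running rails, running the full 1206 mm width of the frame in y; the slats are evenly spaced along x between the inner faces of the end posts with equal gaps (rounded down to the nearest mm) at the −x end and between each pair — any rounding remainder accumulates at the +x end.

The open box is on top of the stool, centred. The bed frame is on the floor beside the stool on its +x side.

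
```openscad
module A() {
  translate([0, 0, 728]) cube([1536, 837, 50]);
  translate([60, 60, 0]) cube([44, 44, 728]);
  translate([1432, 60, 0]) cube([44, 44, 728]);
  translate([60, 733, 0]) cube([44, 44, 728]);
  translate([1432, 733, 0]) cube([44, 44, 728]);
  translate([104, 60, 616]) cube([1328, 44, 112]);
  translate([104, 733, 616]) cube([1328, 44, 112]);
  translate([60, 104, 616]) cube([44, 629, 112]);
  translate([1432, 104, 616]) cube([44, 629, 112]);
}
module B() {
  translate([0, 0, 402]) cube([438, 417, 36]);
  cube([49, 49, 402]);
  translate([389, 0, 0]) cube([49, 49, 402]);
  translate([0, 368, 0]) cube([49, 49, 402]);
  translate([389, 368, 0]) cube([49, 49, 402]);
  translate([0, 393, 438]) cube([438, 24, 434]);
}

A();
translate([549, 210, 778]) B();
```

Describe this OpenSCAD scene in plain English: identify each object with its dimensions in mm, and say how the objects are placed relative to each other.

A is a rectangular dining table. The top is 1536×837×50 mm with its upper surface at z = 778 mm. It stands on four 44×44 mm square legs, each inset 60 mm from the nearest pair of top edges, running from the floor to the underside of the top. Four apron rails, 44 mm thick and 112 mm tall, run between adjacent legs with their top edges flush with the underside of the top and their outer faces flush with the legs' outer faces.

B is a chair. The seat is a 438×417×36 mm slab with its top at z = 438 mm, on four 49×49 mm corner legs (flush with the seat edges, standing on z = 0). A flat backrest 24 mm thick, 434 mm tall, spans the full seat width and rises from the seat top along its +y edge, rear face flush with the rear of the seat.

The chair is on top of the table, centred.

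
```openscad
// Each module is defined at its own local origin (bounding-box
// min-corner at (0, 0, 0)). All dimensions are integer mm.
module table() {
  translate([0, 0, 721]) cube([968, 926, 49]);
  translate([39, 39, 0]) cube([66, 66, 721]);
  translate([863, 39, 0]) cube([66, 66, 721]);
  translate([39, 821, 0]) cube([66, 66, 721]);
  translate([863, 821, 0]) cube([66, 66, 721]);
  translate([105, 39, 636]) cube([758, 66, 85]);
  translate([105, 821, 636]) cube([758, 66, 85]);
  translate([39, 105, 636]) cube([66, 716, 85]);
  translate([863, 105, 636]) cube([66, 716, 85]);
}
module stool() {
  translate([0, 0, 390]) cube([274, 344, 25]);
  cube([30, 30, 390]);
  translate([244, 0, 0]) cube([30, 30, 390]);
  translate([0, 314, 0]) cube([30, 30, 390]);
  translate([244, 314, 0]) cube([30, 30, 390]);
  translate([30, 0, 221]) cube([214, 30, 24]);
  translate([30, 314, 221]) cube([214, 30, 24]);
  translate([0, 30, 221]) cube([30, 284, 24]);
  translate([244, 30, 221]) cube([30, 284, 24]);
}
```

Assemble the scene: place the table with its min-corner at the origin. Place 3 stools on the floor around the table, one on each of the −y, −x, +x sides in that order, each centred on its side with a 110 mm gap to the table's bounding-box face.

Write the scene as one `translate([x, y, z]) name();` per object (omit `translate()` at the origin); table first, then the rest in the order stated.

table();
translate([347, -454, 0]) stool();
translate([-384, 291, 0]) stool();
translate([1078, 291, 0]) stool();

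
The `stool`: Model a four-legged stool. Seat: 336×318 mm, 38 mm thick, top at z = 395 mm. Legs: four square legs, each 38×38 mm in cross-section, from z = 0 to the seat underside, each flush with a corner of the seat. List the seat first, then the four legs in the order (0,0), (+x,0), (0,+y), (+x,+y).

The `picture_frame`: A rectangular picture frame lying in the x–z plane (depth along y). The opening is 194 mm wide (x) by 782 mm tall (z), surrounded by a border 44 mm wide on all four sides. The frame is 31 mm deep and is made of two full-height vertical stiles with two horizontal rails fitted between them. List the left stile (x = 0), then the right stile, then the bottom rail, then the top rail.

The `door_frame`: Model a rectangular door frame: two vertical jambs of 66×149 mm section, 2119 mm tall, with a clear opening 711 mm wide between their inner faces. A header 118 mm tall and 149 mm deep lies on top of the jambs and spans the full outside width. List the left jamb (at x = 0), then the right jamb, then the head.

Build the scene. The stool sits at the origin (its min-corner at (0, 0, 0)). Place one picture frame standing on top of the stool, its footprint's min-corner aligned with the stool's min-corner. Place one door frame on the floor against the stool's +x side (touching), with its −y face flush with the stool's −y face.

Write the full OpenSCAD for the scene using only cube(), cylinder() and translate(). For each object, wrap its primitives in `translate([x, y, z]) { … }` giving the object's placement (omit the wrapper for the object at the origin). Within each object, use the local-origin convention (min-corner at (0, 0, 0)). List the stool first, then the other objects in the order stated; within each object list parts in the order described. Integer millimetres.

translate([0, 0, 357]) cube([336, 318, 38]);
cube([38, 38, 357]);
translate([298, 0, 0]) cube([38, 38, 357]);
translate([0, 280, 0]) cube([38, 38, 357]);
translate([298, 280, 0]) cube([38, 38, 357]);
translate([0, 0, 395]) {
  cube([44, 31, 870]);
  translate([238, 0, 0]) cube([44, 31, 870]);
  translate([44, 0, 0]) cube([194, 31, 44]);
  translate([44, 0, 826]) cube([194, 31, 44]);
}
translate([336, 0, 0]) {
  cube([66, 149, 2119]);
  translate([777, 0, 0]) cube([66, 149, 2119]);
  translate([0, 0, 2119]) cube([843, 149, 118]);
}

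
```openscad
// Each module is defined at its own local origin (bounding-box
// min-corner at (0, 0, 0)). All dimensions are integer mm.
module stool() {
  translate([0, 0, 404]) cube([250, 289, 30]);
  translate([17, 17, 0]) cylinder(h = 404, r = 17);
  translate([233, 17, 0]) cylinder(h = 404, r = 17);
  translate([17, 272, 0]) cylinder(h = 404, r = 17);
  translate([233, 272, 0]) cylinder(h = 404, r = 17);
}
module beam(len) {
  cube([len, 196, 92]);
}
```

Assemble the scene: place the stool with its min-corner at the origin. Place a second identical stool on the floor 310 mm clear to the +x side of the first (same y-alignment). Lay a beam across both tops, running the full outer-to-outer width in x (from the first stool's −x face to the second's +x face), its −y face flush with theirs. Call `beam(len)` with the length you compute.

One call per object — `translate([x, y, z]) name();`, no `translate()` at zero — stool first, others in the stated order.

stool();
translate([560, 0, 0]) stool();
translate([0, 0, 434]) beam(810);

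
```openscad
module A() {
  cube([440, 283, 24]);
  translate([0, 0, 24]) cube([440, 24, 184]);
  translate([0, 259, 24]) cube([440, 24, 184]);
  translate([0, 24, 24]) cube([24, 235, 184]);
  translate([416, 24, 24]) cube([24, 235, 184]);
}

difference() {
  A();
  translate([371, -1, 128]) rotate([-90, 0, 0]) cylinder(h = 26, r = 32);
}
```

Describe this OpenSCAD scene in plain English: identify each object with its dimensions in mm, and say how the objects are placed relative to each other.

A is an open-topped rectangular box: outside dimensions 440×283×208 mm, with a uniform wall and base thickness of 24 mm. The base is a full 440×283 slab on the floor; four walls sit on top of the base. The front and back walls (the −y and +y sides) span the full width; the two side walls fit between them.

The open box has a circular hole of radius 32 mm through its front wall, centred at (x = 371, z = 128).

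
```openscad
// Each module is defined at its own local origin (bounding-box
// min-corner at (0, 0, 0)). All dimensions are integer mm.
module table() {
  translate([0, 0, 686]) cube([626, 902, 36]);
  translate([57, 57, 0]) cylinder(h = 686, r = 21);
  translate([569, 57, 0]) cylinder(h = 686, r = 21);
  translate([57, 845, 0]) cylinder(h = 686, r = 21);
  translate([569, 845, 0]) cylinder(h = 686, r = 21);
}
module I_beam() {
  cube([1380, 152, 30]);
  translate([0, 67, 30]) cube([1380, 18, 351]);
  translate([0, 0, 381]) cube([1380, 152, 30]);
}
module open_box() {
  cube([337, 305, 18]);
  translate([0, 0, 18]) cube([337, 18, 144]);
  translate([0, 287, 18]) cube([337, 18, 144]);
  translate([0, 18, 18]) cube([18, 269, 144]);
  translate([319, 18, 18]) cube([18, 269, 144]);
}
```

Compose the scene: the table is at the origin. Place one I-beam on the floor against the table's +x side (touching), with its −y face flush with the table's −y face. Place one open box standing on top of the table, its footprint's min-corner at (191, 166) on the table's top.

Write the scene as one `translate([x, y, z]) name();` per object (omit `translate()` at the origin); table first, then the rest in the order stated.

table();
translate([626, 0, 0]) I_beam();
translate([191, 166, 722]) open_box();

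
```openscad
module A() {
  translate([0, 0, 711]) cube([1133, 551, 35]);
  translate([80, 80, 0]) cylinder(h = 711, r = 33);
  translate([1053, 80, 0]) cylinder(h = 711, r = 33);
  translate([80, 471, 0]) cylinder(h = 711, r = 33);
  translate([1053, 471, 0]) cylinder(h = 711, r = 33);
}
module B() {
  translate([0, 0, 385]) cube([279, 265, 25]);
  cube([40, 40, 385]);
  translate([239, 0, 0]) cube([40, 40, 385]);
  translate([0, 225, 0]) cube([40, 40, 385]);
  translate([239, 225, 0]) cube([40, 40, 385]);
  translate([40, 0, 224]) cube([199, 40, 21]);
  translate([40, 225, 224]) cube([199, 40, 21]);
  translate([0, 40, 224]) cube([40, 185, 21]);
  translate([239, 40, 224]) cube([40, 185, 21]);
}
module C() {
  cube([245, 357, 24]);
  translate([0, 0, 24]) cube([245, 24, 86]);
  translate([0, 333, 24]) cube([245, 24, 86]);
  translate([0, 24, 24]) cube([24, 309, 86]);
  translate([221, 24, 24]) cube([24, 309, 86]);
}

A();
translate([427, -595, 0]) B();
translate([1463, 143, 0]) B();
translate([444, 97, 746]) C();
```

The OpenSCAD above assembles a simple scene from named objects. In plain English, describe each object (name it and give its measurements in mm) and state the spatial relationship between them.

A is a rectangular dining table. The top is 1133×551×35 mm with its upper surface at z = 746 mm. It stands on four round legs of 66 mm diameter, each leg's bounding box inset 47 mm from the nearest pair of top edges, running from the floor to the underside of the top.

B is a four-legged stool. The seat is 279×265 mm, 25 mm thick, top at z = 410 mm. It stands on four square legs, each 40×40 mm in cross-section, from z = 0 to the seat underside, each flush with a corner of the seat. Four stretchers, 40 mm wide and 21 mm tall, connect adjacent legs with their undersides at z = 224 mm, each running between the inner faces of the legs it joins and aligned with the legs' outer faces on the other axis.

C is an open-topped rectangular box: outside dimensions 245×357×110 mm, with a uniform wall and base thickness of 24 mm. The base is a full 245×357 slab on the floor; four walls sit on top of the base. The front and back walls (the −y and +y sides) span the full width; the two side walls fit between them.

Two stools sit around the table at the −y, +x sides. The open box is on top of the table, centred.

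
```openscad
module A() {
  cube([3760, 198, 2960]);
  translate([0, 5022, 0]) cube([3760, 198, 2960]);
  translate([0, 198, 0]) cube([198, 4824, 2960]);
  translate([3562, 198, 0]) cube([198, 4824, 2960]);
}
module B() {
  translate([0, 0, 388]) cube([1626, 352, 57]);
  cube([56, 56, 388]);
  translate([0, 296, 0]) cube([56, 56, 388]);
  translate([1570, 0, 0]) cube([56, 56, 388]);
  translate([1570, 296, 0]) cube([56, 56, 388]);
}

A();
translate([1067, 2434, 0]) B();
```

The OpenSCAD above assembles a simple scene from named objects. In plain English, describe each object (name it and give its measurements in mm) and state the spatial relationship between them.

A is the wall frame of a small rectangular building: four walls, each 2960 mm tall and 198 mm thick, enclosing a footprint 3760 mm (x) by 5220 mm (y) outside-to-outside, with no floor or roof. The front and back walls (the −y and +y sides) span the full width; the two side walls fit between them.

B is a long wooden bench with a 1626 mm (x) × 352 mm (y) seat, 57 mm thick, its top surface 445 mm above the floor. Four 56 mm square legs at the seat corners, flush with the edges, run from z = 0 to the seat underside.

The bench sits inside the house frame, centred.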